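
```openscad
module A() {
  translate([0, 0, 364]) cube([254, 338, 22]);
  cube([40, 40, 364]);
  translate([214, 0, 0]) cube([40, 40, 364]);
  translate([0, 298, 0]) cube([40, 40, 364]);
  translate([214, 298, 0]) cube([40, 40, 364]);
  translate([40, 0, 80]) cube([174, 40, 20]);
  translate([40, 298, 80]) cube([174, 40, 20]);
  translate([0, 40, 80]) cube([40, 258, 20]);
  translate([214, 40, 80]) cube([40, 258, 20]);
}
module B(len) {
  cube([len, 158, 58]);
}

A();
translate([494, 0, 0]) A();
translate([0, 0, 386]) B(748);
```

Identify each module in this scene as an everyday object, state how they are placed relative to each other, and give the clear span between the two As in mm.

A is a stool. B is a beam. A beam spans the tops of two stools. The clear span between the two stools is 240 mm.

Second stool starts at x = 494; first ends at x = 254; clear span = 494 − 254 = 240 mm.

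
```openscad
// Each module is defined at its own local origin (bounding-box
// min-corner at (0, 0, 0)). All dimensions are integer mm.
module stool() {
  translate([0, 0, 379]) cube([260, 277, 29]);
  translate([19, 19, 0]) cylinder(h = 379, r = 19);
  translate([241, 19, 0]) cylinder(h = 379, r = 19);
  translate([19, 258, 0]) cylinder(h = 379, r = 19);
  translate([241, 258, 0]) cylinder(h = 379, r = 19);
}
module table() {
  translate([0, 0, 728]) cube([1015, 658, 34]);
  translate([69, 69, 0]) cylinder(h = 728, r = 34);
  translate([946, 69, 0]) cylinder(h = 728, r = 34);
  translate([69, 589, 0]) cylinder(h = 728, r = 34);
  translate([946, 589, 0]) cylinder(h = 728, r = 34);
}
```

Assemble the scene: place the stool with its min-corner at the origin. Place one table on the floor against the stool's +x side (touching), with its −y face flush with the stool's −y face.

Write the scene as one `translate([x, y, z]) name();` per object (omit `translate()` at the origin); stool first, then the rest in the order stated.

stool();
translate([260, 0, 0]) table();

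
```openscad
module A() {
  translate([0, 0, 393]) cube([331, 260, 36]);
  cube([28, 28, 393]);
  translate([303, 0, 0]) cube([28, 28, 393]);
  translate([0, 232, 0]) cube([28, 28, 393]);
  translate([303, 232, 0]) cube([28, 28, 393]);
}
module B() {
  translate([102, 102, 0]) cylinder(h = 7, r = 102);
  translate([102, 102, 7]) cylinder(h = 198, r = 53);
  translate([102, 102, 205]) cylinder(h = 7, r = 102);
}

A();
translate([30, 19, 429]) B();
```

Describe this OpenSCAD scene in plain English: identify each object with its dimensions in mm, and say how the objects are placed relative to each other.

A is a four-legged stool. The seat is 331×260 mm, 36 mm thick, top at z = 429 mm. It stands on four square legs, each 28×28 mm in cross-section, from z = 0 to the seat underside, each flush with a corner of the seat.

B is a spool: two coaxial disc flanges of radius 102 mm and thickness 7 mm, joined by a core cylinder of radius 53 mm and height 198 mm. The lower flange rests on z = 0 and the three cylinders share a vertical axis.

The spool is on top of the stool.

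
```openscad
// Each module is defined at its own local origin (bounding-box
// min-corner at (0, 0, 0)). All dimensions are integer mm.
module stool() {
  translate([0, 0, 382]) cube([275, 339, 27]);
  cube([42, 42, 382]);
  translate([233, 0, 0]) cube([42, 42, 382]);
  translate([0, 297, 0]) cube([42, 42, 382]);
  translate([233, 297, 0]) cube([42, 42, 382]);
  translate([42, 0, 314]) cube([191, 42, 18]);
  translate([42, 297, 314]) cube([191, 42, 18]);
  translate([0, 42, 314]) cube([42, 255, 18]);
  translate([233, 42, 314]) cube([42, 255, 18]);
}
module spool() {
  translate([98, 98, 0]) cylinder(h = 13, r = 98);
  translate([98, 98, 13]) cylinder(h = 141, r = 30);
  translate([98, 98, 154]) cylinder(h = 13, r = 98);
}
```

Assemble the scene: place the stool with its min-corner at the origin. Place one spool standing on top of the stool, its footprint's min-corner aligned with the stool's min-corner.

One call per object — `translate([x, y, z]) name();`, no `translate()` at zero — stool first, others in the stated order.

stool();
translate([0, 0, 409]) spool();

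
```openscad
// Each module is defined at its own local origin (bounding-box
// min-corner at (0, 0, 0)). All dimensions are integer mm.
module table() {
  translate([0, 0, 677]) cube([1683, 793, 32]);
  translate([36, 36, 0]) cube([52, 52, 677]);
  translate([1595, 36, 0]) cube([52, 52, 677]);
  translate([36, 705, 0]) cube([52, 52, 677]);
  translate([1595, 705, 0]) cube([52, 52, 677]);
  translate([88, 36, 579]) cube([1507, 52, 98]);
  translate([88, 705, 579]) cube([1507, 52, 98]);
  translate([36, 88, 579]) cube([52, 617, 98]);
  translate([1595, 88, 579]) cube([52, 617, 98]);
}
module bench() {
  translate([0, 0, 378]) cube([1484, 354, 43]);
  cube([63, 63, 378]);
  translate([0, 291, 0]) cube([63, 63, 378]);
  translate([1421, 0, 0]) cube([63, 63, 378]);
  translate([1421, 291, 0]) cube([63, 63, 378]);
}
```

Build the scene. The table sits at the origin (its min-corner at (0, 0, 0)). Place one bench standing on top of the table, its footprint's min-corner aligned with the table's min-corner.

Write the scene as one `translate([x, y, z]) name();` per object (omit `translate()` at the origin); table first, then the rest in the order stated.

table();
translate([0, 0, 709]) bench();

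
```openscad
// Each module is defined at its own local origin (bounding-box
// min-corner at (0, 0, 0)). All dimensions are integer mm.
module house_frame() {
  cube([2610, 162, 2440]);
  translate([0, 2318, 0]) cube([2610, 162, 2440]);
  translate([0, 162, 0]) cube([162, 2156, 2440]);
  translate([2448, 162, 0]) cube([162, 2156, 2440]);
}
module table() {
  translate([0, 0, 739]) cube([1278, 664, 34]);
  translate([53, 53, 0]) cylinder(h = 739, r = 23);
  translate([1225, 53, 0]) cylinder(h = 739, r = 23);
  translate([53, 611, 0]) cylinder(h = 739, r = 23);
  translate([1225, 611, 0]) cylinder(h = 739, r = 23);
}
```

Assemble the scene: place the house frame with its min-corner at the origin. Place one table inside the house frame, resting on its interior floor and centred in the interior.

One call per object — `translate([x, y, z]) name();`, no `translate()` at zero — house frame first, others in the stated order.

house_frame();
translate([666, 908, 0]) table();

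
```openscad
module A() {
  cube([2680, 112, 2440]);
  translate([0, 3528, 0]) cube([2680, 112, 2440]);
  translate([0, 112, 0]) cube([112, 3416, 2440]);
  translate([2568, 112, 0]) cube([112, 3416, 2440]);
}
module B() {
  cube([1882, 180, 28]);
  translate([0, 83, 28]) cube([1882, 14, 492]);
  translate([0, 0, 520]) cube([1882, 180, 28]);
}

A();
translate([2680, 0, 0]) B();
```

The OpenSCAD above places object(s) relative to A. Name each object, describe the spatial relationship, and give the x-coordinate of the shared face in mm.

A is a house frame. B is an I-beam. The I-beam is against the house frame's +x side, with their −y faces flush. The x-coordinate of the shared face is 2680 mm.

The house frame's +x face and the I-beam's −x face are both at x = 2680 mm.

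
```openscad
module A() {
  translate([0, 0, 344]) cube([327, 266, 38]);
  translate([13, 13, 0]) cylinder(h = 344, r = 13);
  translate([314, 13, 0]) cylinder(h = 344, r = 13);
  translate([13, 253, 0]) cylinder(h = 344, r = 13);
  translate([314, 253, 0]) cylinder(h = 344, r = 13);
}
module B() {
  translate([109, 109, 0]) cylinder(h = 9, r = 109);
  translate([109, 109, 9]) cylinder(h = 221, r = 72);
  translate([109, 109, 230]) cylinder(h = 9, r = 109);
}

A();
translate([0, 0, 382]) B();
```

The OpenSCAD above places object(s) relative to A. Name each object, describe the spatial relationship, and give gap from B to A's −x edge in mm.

The spool's min-x is at 0; the stool's min-x is 0; gap = 0 mm.

A is a stool. B is a spool. The spool is on top of the stool. The gap from the spool to the stool's −x edge is 0 mm.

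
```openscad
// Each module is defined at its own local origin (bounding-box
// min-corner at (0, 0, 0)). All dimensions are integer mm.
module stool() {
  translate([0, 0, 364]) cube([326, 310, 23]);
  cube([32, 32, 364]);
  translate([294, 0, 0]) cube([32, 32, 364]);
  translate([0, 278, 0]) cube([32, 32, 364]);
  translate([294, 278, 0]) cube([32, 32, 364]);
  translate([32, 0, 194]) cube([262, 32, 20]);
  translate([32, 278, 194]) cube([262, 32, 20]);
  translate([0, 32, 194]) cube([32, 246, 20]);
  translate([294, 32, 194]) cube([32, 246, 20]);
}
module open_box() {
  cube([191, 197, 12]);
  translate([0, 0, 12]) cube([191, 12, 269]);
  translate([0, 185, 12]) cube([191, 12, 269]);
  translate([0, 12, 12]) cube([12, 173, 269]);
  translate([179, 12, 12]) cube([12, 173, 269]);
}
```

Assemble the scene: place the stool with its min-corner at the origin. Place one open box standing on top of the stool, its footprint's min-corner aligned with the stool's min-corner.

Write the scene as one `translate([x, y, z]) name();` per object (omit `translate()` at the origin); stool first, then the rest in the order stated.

stool();
translate([0, 0, 387]) open_box();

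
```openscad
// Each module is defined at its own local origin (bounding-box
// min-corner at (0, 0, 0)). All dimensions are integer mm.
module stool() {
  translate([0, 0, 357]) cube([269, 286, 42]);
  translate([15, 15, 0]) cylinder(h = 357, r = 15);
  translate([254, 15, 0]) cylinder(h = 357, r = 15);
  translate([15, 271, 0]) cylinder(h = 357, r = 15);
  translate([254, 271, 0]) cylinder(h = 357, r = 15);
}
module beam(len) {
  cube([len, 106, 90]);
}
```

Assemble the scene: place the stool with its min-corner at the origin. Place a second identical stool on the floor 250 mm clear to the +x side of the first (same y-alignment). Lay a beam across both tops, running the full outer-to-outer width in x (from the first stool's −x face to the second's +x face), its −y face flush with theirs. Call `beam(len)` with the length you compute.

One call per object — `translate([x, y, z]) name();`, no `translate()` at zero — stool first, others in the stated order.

stool();
translate([519, 0, 0]) stool();
translate([0, 0, 399]) beam(788);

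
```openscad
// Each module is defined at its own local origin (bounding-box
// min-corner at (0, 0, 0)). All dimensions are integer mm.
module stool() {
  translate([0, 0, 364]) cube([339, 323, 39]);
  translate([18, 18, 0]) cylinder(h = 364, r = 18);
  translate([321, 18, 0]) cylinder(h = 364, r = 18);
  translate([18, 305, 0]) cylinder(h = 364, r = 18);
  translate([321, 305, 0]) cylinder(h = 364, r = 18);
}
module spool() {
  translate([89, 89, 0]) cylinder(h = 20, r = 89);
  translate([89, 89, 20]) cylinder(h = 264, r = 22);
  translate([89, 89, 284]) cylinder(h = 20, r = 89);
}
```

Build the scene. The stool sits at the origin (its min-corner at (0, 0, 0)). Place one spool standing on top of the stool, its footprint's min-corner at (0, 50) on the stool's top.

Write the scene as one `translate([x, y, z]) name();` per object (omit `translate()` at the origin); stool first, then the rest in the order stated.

stool();
translate([0, 50, 403]) spool();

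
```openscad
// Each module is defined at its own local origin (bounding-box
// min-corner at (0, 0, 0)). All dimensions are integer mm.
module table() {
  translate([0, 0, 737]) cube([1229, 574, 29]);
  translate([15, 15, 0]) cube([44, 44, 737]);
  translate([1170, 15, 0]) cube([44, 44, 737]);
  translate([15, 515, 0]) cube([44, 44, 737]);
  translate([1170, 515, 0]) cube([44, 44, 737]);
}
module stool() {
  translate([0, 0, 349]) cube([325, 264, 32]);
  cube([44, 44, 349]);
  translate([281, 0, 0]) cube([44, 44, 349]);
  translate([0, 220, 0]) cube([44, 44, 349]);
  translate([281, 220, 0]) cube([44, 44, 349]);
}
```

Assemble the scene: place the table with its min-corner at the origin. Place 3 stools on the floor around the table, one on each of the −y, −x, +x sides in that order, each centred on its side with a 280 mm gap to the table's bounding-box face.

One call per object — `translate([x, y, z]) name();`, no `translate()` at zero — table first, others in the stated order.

table();
translate([452, -544, 0]) stool();
translate([-605, 155, 0]) stool();
translate([1509, 155, 0]) stool();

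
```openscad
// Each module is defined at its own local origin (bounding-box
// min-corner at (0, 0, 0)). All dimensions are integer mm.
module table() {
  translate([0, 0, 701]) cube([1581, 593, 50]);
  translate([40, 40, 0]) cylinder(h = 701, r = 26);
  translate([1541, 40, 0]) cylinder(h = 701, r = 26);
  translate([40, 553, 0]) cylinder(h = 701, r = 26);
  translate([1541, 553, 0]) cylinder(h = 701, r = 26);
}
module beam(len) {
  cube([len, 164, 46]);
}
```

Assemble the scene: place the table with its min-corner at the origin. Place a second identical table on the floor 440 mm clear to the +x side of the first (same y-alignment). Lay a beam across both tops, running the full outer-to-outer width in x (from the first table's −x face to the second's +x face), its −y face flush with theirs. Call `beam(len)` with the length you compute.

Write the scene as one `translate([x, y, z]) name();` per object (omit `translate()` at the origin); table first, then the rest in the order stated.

table();
translate([2021, 0, 0]) table();
translate([0, 0, 751]) beam(3602);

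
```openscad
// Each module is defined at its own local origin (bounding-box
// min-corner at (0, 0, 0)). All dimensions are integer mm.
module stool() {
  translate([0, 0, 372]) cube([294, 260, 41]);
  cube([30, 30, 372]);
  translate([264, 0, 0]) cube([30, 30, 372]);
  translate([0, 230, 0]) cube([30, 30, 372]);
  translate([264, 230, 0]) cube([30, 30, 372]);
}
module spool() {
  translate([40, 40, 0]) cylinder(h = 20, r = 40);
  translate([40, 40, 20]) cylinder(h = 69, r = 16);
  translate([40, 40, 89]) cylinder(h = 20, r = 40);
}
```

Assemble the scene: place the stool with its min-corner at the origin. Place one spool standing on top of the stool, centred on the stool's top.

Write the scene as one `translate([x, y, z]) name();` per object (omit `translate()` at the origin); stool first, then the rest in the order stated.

stool();
translate([107, 90, 413]) spool();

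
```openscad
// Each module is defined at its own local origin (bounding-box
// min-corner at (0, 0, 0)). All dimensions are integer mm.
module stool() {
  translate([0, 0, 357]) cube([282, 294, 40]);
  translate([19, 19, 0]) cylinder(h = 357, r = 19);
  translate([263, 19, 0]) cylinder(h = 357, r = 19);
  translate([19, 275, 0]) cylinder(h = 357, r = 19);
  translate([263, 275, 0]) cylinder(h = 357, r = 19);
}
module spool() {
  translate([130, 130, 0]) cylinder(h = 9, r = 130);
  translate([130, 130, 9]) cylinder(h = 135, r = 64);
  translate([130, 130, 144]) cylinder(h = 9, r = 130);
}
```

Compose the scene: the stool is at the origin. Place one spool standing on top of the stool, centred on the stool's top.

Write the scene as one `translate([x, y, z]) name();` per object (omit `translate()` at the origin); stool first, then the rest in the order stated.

stool();
translate([11, 17, 397]) spool();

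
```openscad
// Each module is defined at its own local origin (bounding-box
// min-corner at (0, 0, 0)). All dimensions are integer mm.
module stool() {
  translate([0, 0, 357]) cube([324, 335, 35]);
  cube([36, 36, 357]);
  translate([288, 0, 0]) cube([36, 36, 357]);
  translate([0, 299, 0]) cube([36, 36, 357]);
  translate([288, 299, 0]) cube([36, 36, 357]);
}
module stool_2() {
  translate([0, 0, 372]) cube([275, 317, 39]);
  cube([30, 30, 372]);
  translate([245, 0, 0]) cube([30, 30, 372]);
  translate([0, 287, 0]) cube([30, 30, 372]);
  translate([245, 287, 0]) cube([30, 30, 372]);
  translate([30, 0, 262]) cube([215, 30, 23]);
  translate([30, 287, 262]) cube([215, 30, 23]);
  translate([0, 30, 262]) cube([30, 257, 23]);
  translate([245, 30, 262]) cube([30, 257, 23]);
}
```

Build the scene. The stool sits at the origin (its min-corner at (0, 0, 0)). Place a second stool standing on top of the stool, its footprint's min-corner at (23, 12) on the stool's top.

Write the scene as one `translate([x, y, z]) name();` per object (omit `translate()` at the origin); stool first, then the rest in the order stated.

stool();
translate([23, 12, 392]) stool_2();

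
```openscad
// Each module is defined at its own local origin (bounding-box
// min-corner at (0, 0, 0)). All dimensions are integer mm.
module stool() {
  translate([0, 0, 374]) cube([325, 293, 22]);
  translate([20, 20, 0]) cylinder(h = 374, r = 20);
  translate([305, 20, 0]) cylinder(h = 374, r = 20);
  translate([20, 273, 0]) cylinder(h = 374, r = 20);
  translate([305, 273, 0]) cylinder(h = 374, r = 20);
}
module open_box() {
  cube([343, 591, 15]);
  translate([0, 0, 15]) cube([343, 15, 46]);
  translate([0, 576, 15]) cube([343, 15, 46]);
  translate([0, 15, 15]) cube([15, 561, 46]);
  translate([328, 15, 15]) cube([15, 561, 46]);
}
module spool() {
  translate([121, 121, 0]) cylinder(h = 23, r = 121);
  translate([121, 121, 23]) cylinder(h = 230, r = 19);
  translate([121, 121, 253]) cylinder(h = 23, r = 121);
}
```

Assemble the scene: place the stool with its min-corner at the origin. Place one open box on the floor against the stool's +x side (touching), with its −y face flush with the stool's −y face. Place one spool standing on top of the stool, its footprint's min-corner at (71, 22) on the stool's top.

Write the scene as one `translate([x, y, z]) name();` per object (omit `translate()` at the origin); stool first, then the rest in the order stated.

stool();
translate([325, 0, 0]) open_box();
translate([71, 22, 396]) spool();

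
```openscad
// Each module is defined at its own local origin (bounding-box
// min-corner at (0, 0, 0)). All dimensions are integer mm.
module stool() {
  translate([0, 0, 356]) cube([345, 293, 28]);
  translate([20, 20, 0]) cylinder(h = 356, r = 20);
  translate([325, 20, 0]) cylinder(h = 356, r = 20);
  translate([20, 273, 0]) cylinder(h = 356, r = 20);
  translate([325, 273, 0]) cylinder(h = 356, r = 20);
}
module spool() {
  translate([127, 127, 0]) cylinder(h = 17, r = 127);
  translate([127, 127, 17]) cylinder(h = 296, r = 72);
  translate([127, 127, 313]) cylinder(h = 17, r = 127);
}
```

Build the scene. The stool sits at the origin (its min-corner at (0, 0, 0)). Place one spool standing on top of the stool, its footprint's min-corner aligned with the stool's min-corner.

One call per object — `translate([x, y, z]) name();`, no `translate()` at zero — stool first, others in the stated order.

stool();
translate([0, 0, 384]) spool();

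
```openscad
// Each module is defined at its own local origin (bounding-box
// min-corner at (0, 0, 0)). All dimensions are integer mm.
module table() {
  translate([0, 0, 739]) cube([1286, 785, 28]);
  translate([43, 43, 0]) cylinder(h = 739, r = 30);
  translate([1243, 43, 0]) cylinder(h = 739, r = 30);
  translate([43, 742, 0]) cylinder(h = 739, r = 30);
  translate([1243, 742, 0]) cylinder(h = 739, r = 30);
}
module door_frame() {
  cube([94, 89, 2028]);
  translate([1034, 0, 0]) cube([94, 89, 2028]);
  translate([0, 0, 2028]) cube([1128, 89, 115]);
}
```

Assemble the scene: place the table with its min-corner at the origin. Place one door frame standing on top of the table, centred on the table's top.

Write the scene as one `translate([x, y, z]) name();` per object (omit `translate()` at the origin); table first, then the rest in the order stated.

table();
translate([79, 348, 767]) door_frame();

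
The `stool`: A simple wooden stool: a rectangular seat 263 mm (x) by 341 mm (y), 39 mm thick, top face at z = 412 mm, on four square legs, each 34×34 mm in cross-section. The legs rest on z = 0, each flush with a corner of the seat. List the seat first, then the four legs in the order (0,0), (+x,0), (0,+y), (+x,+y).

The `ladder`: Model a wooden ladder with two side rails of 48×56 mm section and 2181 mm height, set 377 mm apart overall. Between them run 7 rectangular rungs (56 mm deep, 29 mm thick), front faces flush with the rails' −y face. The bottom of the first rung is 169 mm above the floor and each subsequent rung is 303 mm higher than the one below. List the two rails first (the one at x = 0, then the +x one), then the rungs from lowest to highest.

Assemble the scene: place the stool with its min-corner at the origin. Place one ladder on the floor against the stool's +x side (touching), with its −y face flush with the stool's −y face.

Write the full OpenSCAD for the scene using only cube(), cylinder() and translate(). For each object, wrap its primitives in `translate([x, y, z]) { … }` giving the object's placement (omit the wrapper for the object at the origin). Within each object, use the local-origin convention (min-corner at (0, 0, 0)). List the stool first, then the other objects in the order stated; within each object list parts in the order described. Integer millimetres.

translate([0, 0, 373]) cube([263, 341, 39]);
cube([34, 34, 373]);
translate([229, 0, 0]) cube([34, 34, 373]);
translate([0, 307, 0]) cube([34, 34, 373]);
translate([229, 307, 0]) cube([34, 34, 373]);
translate([263, 0, 0]) {
  cube([48, 56, 2181]);
  translate([329, 0, 0]) cube([48, 56, 2181]);
  translate([48, 0, 169]) cube([281, 56, 29]);
  translate([48, 0, 472]) cube([281, 56, 29]);
  translate([48, 0, 775]) cube([281, 56, 29]);
  translate([48, 0, 1078]) cube([281, 56, 29]);
  translate([48, 0, 1381]) cube([281, 56, 29]);
  translate([48, 0, 1684]) cube([281, 56, 29]);
  translate([48, 0, 1987]) cube([281, 56, 29]);
}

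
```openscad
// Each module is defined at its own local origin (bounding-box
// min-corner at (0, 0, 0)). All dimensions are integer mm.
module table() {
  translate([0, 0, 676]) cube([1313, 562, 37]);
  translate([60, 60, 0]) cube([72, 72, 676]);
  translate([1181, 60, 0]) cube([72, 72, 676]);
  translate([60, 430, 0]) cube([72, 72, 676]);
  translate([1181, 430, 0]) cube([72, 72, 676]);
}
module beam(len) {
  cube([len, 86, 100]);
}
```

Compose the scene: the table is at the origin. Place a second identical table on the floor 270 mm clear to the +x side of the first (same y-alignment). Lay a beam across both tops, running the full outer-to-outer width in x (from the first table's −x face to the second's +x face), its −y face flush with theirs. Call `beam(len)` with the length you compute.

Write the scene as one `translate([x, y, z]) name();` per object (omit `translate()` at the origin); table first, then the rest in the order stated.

table();
translate([1583, 0, 0]) table();
translate([0, 0, 713]) beam(2896);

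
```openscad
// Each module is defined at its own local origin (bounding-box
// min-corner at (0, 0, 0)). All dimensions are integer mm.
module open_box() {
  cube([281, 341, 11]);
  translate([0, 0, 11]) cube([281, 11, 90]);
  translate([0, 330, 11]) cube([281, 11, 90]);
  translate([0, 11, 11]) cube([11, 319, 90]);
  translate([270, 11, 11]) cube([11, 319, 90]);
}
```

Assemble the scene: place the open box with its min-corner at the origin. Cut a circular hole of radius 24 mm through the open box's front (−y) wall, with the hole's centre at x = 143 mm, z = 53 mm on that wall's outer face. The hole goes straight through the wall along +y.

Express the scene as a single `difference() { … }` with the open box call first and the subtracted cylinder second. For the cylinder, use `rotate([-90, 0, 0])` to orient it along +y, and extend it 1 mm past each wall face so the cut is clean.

difference() {
  open_box();
  translate([143, -1, 53]) rotate([-90, 0, 0]) cylinder(h = 13, r = 24);
}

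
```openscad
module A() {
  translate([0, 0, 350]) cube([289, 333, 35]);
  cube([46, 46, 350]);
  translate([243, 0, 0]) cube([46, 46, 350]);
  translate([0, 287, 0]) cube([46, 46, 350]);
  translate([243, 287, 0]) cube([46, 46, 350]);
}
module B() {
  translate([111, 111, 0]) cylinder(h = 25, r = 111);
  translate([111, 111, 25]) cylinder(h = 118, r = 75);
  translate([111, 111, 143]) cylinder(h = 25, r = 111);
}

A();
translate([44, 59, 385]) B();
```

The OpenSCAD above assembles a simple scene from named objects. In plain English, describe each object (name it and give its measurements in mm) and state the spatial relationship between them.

A is a four-legged stool. The seat is a 289×333×35 mm slab whose top surface is at z = 385 mm; four square legs, each 46×46 mm in cross-section, run from the floor (z = 0) to the underside of the seat, each flush with a corner of the seat.

B is a spool: two coaxial disc flanges of radius 111 mm and thickness 25 mm, joined by a core cylinder of radius 75 mm and height 118 mm. The lower flange rests on z = 0 and the three cylinders share a vertical axis.

The spool is on top of the stool.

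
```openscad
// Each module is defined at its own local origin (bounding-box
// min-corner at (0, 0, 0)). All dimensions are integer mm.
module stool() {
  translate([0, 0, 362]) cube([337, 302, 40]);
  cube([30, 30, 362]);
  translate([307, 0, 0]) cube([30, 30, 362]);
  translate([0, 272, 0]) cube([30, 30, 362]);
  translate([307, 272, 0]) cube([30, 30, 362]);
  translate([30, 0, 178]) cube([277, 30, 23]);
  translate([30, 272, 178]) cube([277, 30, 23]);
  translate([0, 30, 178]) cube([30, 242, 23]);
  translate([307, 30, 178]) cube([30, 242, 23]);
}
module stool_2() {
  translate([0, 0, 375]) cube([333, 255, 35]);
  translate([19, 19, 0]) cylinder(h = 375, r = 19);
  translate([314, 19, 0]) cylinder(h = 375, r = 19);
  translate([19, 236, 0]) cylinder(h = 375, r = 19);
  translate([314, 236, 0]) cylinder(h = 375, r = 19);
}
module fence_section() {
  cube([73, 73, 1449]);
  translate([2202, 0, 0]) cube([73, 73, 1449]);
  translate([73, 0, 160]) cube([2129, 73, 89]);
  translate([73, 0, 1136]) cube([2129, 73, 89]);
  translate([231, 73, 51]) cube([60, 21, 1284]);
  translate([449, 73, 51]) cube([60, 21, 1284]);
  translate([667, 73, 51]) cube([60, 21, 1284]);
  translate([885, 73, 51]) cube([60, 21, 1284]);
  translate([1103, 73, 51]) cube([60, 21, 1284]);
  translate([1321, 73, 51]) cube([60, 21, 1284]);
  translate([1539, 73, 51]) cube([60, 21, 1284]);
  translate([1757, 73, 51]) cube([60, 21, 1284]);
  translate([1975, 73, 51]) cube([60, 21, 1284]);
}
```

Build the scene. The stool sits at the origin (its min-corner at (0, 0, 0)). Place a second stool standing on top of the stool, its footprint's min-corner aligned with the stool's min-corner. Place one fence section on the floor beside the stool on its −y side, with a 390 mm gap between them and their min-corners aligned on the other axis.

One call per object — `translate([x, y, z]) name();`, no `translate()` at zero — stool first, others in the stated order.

stool();
translate([0, 0, 402]) stool_2();
translate([0, -484, 0]) fence_section();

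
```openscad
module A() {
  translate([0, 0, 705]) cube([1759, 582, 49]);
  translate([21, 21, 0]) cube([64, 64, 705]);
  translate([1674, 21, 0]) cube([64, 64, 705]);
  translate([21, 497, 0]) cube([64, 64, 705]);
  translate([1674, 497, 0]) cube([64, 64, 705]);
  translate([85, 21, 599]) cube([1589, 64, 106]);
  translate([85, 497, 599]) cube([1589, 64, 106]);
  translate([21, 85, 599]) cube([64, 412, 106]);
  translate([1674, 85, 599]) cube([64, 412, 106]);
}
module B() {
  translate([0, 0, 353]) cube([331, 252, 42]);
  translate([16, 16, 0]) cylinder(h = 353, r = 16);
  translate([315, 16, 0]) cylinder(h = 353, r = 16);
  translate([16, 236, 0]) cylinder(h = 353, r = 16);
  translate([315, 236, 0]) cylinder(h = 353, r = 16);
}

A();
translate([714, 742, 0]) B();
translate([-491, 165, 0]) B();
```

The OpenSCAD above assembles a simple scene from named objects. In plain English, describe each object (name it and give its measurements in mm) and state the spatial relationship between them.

A is a table: top 1759 mm (x) × 582 mm (y), 49 mm thick, upper face at z = 754 mm, on four 64×64 mm square legs, each inset 21 mm from the nearest pair of top edges, running from z = 0 to the bottom of the top. Four apron rails, 64 mm thick and 106 mm tall, run between adjacent legs with their top edges flush with the underside of the top and their outer faces flush with the legs' outer faces.

B is a four-legged stool. The seat is 331×252 mm, 42 mm thick, top at z = 395 mm. It stands on four round legs, each 32 mm in diameter, from z = 0 to the seat underside, each leg's axis is inset half a diameter from the nearest pair of seat edges (so the leg's bounding box is flush with the corner).

Two stools sit around the table at the +y, −x sides.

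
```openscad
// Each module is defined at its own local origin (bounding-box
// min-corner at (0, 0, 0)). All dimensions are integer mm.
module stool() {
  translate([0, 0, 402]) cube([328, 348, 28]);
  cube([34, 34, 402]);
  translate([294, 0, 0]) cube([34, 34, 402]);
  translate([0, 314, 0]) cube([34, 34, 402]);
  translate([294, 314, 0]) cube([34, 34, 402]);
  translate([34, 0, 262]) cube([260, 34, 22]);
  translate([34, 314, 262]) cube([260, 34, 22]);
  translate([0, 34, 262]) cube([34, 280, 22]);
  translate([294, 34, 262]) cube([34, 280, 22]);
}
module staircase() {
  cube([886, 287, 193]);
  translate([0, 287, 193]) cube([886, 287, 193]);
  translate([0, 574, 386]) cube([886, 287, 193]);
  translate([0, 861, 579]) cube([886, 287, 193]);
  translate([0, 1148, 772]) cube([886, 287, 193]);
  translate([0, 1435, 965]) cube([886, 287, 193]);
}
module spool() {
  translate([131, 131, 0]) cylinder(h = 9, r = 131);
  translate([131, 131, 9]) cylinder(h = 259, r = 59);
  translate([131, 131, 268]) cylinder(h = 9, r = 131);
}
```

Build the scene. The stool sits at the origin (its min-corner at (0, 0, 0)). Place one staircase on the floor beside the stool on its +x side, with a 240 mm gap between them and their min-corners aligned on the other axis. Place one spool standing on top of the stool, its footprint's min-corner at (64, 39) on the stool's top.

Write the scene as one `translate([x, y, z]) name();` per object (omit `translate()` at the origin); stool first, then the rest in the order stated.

stool();
translate([568, 0, 0]) staircase();
translate([64, 39, 430]) spool();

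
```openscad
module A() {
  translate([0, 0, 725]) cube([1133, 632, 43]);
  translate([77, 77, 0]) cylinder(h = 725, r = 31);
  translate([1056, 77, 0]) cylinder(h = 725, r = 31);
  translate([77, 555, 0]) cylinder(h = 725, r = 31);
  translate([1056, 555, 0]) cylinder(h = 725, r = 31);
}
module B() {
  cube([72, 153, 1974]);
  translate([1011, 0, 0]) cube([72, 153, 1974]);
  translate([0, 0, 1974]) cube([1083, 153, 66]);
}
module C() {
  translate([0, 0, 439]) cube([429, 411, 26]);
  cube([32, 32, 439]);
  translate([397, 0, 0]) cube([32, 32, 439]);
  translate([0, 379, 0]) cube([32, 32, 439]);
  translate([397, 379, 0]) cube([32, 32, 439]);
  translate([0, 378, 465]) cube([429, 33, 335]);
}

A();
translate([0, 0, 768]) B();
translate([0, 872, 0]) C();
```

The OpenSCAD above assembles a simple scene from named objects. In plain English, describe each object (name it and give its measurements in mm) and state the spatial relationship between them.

A is a rectangular dining table. The top is 1133×632×43 mm with its upper surface at z = 768 mm. It stands on four round legs of 62 mm diameter, each leg's bounding box inset 46 mm from the nearest pair of top edges, running from the floor to the underside of the top.

B is a rectangular door frame: two vertical jambs of 72×153 mm section, 1974 mm tall, with a clear opening 939 mm wide between their inner faces. A header 66 mm tall and 153 mm deep lies on top of the jambs and spans the full outside width.

C is a chair. The seat is a 429×411×26 mm slab with its top at z = 465 mm, on four 32×32 mm corner legs (flush with the seat edges, standing on z = 0). A flat backrest 33 mm thick, 335 mm tall, spans the full seat width and rises from the seat top along its +y edge, rear face flush with the rear of the seat.

The door frame is on top of the table. The chair is on the floor beside the table on its +y side.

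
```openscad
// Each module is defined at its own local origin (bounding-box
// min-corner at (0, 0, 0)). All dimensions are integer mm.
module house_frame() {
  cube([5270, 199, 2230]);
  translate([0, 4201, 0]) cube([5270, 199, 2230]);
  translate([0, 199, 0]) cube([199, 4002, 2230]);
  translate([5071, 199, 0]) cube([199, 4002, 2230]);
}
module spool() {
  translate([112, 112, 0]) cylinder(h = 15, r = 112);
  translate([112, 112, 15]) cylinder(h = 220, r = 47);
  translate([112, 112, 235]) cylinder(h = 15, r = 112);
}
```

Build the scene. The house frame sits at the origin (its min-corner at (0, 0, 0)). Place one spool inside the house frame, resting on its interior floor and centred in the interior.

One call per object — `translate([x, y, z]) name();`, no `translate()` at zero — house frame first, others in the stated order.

house_frame();
translate([2523, 2088, 0]) spool();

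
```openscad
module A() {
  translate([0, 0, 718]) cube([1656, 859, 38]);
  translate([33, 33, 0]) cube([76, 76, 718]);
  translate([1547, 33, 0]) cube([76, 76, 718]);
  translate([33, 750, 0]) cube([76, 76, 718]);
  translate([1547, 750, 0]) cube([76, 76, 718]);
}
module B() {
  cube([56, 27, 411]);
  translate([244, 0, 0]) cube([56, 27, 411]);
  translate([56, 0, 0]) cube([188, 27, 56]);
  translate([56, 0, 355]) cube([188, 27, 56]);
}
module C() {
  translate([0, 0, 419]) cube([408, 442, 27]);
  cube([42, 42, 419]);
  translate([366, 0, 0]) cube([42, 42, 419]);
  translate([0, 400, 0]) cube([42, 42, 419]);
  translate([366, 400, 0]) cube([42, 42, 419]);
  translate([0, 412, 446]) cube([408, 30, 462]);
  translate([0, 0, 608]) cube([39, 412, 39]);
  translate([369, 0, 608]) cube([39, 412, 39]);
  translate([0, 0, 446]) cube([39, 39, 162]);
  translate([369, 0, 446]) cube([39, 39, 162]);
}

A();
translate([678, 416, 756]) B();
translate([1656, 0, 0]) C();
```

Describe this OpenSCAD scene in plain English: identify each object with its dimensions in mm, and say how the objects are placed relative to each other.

A is a table: top 1656 mm (x) × 859 mm (y), 38 mm thick, upper face at z = 756 mm, on four 76×76 mm square legs, each inset 33 mm from the nearest pair of top edges, running from z = 0 to the bottom of the top.

B is a rectangular picture frame lying in the x–z plane (depth along y). The opening is 188 mm wide (x) by 299 mm tall (z), surrounded by a border 56 mm wide on all four sides. The frame is 27 mm deep and is made of two full-height vertical stiles with two horizontal rails fitted between them.

C is a chair. The seat is a 408×442×27 mm slab with its top at z = 446 mm, on four 42×42 mm corner legs (flush with the seat edges, standing on z = 0). A flat backrest 30 mm thick, 462 mm tall, spans the full seat width and rises from the seat top along its +y edge, rear face flush with the rear of the seat. Two armrests of 39×39 mm section run along each side from the seat's front edge to the front of the backrest, top faces 201 mm above the seat top and outer faces flush with the seat's x-edges; a 39×39 mm post under the front of each armrest stands on the seat at the front corner.

The picture frame is on top of the table, centred. The chair is against the table's +x side, with their −y faces flush.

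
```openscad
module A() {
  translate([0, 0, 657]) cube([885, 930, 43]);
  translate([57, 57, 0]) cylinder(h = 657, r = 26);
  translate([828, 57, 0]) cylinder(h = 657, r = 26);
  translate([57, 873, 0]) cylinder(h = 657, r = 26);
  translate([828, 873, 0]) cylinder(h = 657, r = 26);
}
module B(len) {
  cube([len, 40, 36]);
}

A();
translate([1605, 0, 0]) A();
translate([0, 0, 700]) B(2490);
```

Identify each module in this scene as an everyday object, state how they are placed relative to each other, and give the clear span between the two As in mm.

A is a table. B is a beam. A beam spans the tops of two tables. The clear span between the two tables is 720 mm.

Second table starts at x = 1605; first ends at x = 885; clear span = 1605 − 885 = 720 mm.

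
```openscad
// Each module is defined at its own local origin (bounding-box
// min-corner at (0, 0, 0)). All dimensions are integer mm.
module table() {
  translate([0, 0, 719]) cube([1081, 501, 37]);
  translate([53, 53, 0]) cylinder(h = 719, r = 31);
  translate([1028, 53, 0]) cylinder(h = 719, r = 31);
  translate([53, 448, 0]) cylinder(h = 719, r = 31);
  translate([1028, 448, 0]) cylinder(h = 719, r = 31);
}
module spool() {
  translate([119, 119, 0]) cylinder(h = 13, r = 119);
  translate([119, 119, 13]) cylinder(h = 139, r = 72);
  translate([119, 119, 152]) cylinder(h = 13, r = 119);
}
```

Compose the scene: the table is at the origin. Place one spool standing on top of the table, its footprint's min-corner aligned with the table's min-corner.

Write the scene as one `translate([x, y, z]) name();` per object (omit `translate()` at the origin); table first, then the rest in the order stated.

table();
translate([0, 0, 756]) spool();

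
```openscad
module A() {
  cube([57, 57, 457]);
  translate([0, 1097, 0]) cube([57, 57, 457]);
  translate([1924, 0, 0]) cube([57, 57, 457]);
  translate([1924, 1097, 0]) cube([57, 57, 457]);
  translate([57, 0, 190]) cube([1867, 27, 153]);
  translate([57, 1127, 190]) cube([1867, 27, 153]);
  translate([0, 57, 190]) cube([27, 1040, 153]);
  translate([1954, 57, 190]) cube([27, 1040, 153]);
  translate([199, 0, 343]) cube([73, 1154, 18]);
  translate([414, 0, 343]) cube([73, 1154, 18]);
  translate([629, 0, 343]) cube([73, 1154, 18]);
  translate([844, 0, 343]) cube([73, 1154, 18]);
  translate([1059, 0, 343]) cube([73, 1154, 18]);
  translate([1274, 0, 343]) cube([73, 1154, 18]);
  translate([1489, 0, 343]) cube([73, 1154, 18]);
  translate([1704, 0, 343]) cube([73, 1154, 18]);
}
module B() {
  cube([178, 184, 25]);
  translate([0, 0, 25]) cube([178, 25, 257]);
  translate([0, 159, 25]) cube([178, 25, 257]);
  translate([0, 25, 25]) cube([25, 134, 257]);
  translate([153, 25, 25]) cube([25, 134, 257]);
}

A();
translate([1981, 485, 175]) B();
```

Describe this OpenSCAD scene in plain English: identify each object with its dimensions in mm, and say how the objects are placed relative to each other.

A is a bed frame 1981 mm long (x) by 1154 mm wide (y). Four 57×57 mm corner posts, 457 mm tall, at the corners of the footprint. Four rails of 27 mm thickness and 153 mm height run between adjacent posts with their undersides at z = 190 mm, their outer faces flush with the outside of the frame (the two x-running rails run between the posts' inner faces; the two y-running rails run between the posts' inner faces). 8 slats, each 73 mm wide (x) and 18 mm thick, lie across the top of the two x-running rails, running the full 1154 mm width of the frame in y; the slats are evenly spaced along x between the inner faces of the end posts with equal gaps (rounded down to the nearest mm) at the −x end and between each pair — any rounding remainder accumulates at the +x end.

B is an open storage box with external size 178×184×282 mm and wall thickness 25 mm (the base is also 25 mm thick). The base covers the whole footprint; the four walls stand on the base, with the y-facing walls full-width and the x-facing walls fitting between their inner faces.

The open box is beside the bed frame with their tops flush at z = 457.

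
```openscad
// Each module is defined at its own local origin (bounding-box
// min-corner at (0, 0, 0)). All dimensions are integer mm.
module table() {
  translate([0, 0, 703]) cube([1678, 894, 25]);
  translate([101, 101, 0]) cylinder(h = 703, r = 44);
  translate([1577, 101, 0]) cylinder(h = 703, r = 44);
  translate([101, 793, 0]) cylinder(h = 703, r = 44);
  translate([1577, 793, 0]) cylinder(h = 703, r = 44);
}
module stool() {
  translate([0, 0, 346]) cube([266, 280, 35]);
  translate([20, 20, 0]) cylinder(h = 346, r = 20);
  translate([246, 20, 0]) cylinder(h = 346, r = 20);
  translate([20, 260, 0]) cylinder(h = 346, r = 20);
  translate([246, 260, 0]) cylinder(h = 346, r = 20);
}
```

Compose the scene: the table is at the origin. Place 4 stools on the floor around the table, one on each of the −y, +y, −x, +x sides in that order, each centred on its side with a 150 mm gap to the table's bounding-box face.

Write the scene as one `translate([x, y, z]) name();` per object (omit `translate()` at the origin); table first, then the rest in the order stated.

table();
translate([706, -430, 0]) stool();
translate([706, 1044, 0]) stool();
translate([-416, 307, 0]) stool();
translate([1828, 307, 0]) stool();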